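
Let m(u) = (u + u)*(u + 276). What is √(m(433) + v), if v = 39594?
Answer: 2*√163397 ≈ 808.45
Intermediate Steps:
m(u) = 2*u*(276 + u) (m(u) = (2*u)*(276 + u) = 2*u*(276 + u))
√(m(433) + v) = √(2*433*(276 + 433) + 39594) = √(2*433*709 + 39594) = √(613994 + 39594) = √653588 = 2*√163397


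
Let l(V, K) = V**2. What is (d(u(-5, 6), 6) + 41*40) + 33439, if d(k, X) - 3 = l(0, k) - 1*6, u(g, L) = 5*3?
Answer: 35076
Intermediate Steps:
u(g, L) = 15
d(k, X) = -3 (d(k, X) = 3 + (0**2 - 1*6) = 3 + (0 - 6) = 3 - 6 = -3)
(d(u(-5, 6), 6) + 41*40) + 33439 = (-3 + 41*40) + 33439 = (-3 + 1640) + 33439 = 1637 + 33439 = 35076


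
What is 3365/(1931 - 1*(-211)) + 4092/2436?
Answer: 201931/62118 ≈ 3.2508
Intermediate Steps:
3365/(1931 - 1*(-211)) + 4092/2436 = 3365/(1931 + 211) + 4092*(1/2436) = 3365/2142 + 341/203 = 201931/62118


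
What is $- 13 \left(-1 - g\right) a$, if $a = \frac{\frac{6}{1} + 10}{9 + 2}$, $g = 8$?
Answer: $\frac{1872}{11} \approx 170.18$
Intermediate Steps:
$a = \frac{16}{11}$ ($a = \frac{6 \cdot 1 + 10}{11} = \left(6 + 10\right) \frac{1}{11} = 16 \cdot \frac{1}{11} = \frac{16}{11} \approx 1.4545$)
$- 13 \left(-1 - g\right) a = - 13 \left(-1 - 8\right) \frac{16}{11} = \left(-13\right) \left(-9\right) \frac{16}{11} = 117 \cdot \frac{16}{11} = \frac{1872}{11}$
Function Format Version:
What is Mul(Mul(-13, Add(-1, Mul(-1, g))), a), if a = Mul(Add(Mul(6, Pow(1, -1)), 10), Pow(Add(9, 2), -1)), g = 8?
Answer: Rational(1872, 11) ≈ 170.18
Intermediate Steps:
a = Rational(16, 11) (a = Mul(Add(Mul(6, 1), 10), Pow(11, -1)) = Mul(Add(6, 10), Rational(1, 11)) = Mul(16, Rational(1, 11)) = Rational(16, 11) ≈ 1.4545)
Mul(Mul(-13, Add(-1, Mul(-1, g))), a) = Mul(Mul(-13, Add(-1, Mul(-1, 8))), Rational(16, 11)) = Mul(Mul(-13, Add(-1, -8)), Rational(16, 11)) = Mul(Mul(-13, -9), Rational(16, 11)) = Mul(117, Rational(16, 11)) = Rational(1872, 11)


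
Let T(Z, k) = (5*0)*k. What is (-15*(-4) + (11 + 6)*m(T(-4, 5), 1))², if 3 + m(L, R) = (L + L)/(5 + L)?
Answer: 81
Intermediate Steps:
T(Z, k) = 0 (T(Z, k) = 0*k = 0)
m(L, R) = -3 + 2*L/(5 + L) (m(L, R) = -3 + (L + L)/(5 + L) = -3 + (2*L)/(5 + L) = -3 + 2*L/(5 + L))
(-15*(-4) + (11 + 6)*m(T(-4, 5), 1))² = (-15*(-4) + (11 + 6)*((-15 - 1*0)/(5 + 0)))² = (60 + 17*((-15 + 0)/5))² = (60 + 17*((⅕)*(-15)))² = (60 + 17*(-3))² = (60 - 51)² = 9² = 81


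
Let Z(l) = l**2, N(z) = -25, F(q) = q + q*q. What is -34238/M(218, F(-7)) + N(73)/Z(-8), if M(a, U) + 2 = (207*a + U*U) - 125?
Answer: -3360307/2992832 ≈ -1.1228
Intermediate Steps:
F(q) = q + q**2
M(a, U) = -127 + U**2 + 207*a (M(a, U) = -2 + ((207*a + U*U) - 125) = -2 + ((207*a + U**2) - 125) = -2 + ((U**2 + 207*a) - 125) = -2 + (-125 + U**2 + 207*a) = -127 + U**2 + 207*a)
-34238/M(218, F(-7)) + N(73)/Z(-8) = -34238/(-127 + (-7*(1 - 7))**2 + 207*218) - 25/((-8)**2) = -34238/(-127 + (-7*(-6))**2 + 45126) - 25/64 = -34238/(-127 + 42**2 + 45126) - 25*1/64 = -34238/(-127 + 1764 + 45126) - 25/64 = -34238/46763 - 25/64 = -3360307/2992832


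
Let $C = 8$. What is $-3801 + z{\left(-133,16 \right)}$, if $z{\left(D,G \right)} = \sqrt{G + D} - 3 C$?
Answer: $-3825 + 3 i \sqrt{13} \approx -3825.0 + 10.817 i$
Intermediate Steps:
$z{\left(D,G \right)} = -24 + \sqrt{D + G}$ ($z{\left(D,G \right)} = \sqrt{G + D} - 24 = \sqrt{D + G} - 24 = -24 + \sqrt{D + G}$)
$-3801 + z{\left(-133,16 \right)} = -3801 - \left(24 - \sqrt{-133 + 16}\right) = -3801 - \left(24 - \sqrt{-117}\right) = -3801 - \left(24 - 3 i \sqrt{13}\right) = -3825 + 3 i \sqrt{13}$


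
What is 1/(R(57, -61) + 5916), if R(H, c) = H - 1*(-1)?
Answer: 1/5974 ≈ 0.00016739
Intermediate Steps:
R(H, c) = 1 + H (R(H, c) = H + 1 = 1 + H)
1/(R(57, -61) + 5916) = 1/((1 + 57) + 5916) = 1/(58 + 5916) = 1/5974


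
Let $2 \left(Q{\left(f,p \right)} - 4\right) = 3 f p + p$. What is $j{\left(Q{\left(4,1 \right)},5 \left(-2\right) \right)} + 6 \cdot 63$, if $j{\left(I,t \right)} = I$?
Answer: $\frac{777}{2} \approx 388.5$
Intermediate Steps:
$Q{\left(f,p \right)} = 4 + \frac{p}{2} + \frac{3 f p}{2}$ ($Q{\left(f,p \right)} = 4 + \frac{3 f p + p}{2} = 4 + \frac{p + 3 f p}{2} = 4 + \left(\frac{p}{2} + \frac{3 f p}{2}\right) = 4 + \frac{p}{2} + \frac{3 f p}{2}$)
$j{\left(Q{\left(4,1 \right)},5 \left(-2\right) \right)} + 6 \cdot 63 = \left(4 + \frac{1}{2} \cdot 1 + \frac{3}{2} \cdot 4 \cdot 1\right) + 6 \cdot 63 = \left(4 + \frac{1}{2} + 6\right) + 378 = \frac{21}{2} + 378 = \frac{777}{2}$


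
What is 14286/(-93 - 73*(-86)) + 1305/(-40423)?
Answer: 569411553/250016255 ≈ 2.2775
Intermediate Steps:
14286/(-93 - 73*(-86)) + 1305/(-40423) = 14286/(-93 + 6278) + 1305*(-1/40423) = 14286/6185 - 1305/40423 = 569411553/250016255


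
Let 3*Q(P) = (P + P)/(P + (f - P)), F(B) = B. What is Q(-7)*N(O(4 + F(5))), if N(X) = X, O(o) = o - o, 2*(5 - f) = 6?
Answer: 0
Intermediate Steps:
f = 2 (f = 5 - ½*6 = 5 - 3 = 2)
O(o) = 0
Q(P) = P/3 (Q(P) = ((P + P)/(P + (2 - P)))/3 = ((2*P)/2)/3 = ((2*P)*(½))/3 = P/3)
Q(-7)*N(O(4 + F(5))) = ((⅓)*(-7))*0 = -7/3*0 = 0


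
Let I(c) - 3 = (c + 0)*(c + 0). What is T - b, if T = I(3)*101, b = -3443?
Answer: 4655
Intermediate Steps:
I(c) = 3 + c**2 (I(c) = 3 + (c + 0)*(c + 0) = 3 + c*c = 3 + c**2)
T = 1212 (T = (3 + 3**2)*101 = (3 + 9)*101 = 12*101 = 1212)
T - b = 1212 - 1*(-3443) = 1212 + 3443 = 4655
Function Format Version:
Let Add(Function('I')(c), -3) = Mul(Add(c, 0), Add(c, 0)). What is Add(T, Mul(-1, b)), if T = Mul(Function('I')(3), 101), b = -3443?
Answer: 4655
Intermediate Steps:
Function('I')(c) = Add(3, Pow(c, 2)) (Function('I')(c) = Add(3, Mul(Add(c, 0), Add(c, 0))) = Add(3, Mul(c, c)) = Add(3, Pow(c, 2)))
T = 1212 (T = Mul(Add(3, Pow(3, 2)), 101) = Mul(Add(3, 9), 101) = Mul(12, 101) = 1212)
Add(T, Mul(-1, b)) = Add(1212, Mul(-1, -3443)) = Add(1212, 3443) = 4655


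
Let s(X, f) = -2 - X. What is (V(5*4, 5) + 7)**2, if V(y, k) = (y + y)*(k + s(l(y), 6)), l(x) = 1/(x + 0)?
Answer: 15625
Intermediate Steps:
l(x) = 1/x
V(y, k) = 2*y*(-2 + k - 1/y) (V(y, k) = (y + y)*(k + (-2 - 1/y)) = (2*y)*(-2 + k - 1/y) = 2*y*(-2 + k - 1/y))
(V(5*4, 5) + 7)**2 = ((-2 + 2*(5*4)*(-2 + 5)) + 7)**2 = ((-2 + 2*20*3) + 7)**2 = ((-2 + 120) + 7)**2 = (118 + 7)**2 = 125**2 = 15625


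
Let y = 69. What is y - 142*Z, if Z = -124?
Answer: 17677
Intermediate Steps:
y - 142*Z = 69 - 142*(-124) = 69 + 17608 = 17677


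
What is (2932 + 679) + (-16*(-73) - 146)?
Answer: 4633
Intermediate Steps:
(2932 + 679) + (-16*(-73) - 146) = 3611 + (1168 - 146) = 3611 + 1022 = 4633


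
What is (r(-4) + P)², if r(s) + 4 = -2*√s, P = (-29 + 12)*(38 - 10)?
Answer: 230384 + 3840*I ≈ 2.3038e+5 + 3840.0*I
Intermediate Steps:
P = -476 (P = -17*28 = -476)
r(s) = -4 - 2*√s
(r(-4) + P)² = ((-4 - 4*I) - 476)² = (-480 - 4*I)²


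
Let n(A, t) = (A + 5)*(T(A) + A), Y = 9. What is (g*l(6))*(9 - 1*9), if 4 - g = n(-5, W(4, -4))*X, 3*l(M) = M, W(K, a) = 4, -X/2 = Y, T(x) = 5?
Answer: 0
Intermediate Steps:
X = -18 (X = -2*9 = -18)
l(M) = M/3
n(A, t) = (5 + A)² (n(A, t) = (A + 5)*(5 + A) = (5 + A)*(5 + A) = (5 + A)²)
g = 4 (g = 4 - (25 + (-5)² + 10*(-5))*(-18) = 4 - (25 + 25 - 50)*(-18) = 4 - 0*(-18) = 4 - 1*0 = 4 + 0 = 4)
(g*l(6))*(9 - 1*9) = (4*((⅓)*6))*(9 - 1*9) = (4*2)*(9 - 9) = 8*0 = 0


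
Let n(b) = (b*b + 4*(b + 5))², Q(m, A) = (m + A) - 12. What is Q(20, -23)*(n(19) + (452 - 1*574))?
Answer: -3130905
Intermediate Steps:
Q(m, A) = -12 + A + m (Q(m, A) = (A + m) - 12 = -12 + A + m)
n(b) = (20 + b² + 4*b)² (n(b) = (b² + 4*(5 + b))² = (b² + (20 + 4*b))² = (20 + b² + 4*b)²)
Q(20, -23)*(n(19) + (452 - 1*574)) = (-12 - 23 + 20)*((20 + 19² + 4*19)² + (452 - 1*574)) = -15*((20 + 361 + 76)² + (452 - 574)) = -15*(457² - 122) = -15*(208849 - 122) = -15*208727 = -3130905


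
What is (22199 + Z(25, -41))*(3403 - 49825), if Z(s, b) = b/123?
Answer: -1030506504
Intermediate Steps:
Z(s, b) = b/123 (Z(s, b) = b*(1/123) = b/123)
(22199 + Z(25, -41))*(3403 - 49825) = (22199 + (1/123)*(-41))*(3403 - 49825) = (22199 - ⅓)*(-46422) = (66596/3)*(-46422) = -1030506504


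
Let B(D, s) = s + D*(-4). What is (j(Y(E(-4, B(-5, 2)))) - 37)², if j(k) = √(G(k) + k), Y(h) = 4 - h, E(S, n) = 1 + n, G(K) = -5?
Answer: 1345 - 148*I*√6 ≈ 1345.0 - 362.52*I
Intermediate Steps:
B(D, s) = s - 4*D
j(k) = √(-5 + k)
(j(Y(E(-4, B(-5, 2)))) - 37)² = (√(-5 + (4 - (1 + (2 - 4*(-5))))) - 37)² = (√(-5 + (4 - (1 + (2 + 20)))) - 37)² = (√(-5 + (4 - (1 + 22))) - 37)² = (√(-5 + (4 - 1*23)) - 37)² = (√(-5 + (4 - 23)) - 37)² = (√(-5 - 19) - 37)² = (√(-24) - 37)² = (2*I*√6 - 37)² = (-37 + 2*I*√6)²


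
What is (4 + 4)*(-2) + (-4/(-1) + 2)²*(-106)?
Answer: -3832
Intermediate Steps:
(4 + 4)*(-2) + (-4/(-1) + 2)²*(-106) = 8*(-2) + (-4*(-1) + 2)²*(-106) = -16 + (4 + 2)²*(-106) = -16 + 6²*(-106) = -16 + 36*(-106) = -16 - 3816 = -3832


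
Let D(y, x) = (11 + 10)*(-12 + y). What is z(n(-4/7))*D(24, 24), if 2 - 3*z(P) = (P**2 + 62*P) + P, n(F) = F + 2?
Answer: -52944/7 ≈ -7563.4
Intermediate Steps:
n(F) = 2 + F
z(P) = 2/3 - 21*P - P**2/3 (z(P) = 2/3 - ((P**2 + 62*P) + P)/3 = 2/3 - (P**2 + 63*P)/3 = 2/3 + (-21*P - P**2/3) = 2/3 - 21*P - P**2/3)
D(y, x) = -252 + 21*y (D(y, x) = 21*(-12 + y) = -252 + 21*y)
z(n(-4/7))*D(24, 24) = (2/3 - 21*(2 - 4/7) - (2 - 4/7)**2/3)*(-252 + 21*24) = (2/3 - 21*(2 - 4*1/7) - (2 - 4*1/7)**2/3)*(-252 + 504) = (2/3 - 21*(2 - 4/7) - (2 - 4/7)**2/3)*252 = (2/3 - 21*10/7 - (10/7)**2/3)*252 = (2/3 - 30 - 1/3*100/49)*252 = (2/3 - 30 - 100/147)*252 = -4412/147*252 = -52944/7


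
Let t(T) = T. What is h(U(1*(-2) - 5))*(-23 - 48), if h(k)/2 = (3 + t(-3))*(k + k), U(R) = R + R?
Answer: 0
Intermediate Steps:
U(R) = 2*R
h(k) = 0 (h(k) = 2*((3 - 3)*(k + k)) = 2*(0*(2*k)) = 2*0 = 0)
h(U(1*(-2) - 5))*(-23 - 48) = 0*(-23 - 48) = 0*(-71) = 0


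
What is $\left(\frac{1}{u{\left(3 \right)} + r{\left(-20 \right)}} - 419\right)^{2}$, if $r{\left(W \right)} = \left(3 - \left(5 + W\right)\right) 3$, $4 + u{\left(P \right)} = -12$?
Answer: $\frac{253478241}{1444} \approx 1.7554 \cdot 10^{5}$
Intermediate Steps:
$u{\left(P \right)} = -16$ ($u{\left(P \right)} = -4 - 12 = -16$)
$r{\left(W \right)} = -6 - 3 W$ ($r{\left(W \right)} = \left(-2 - W\right) 3 = -6 - 3 W$)
$\left(\frac{1}{u{\left(3 \right)} + r{\left(-20 \right)}} - 419\right)^{2} = \left(\frac{1}{-16 - -54} - 419\right)^{2} = \left(\frac{1}{-16 + \left(-6 + 60\right)} - 419\right)^{2} = \left(\frac{1}{-16 + 54} - 419\right)^{2} = \left(\frac{1}{38} - 419\right)^{2} = \left(- \frac{15921}{38}\right)^{2} = \frac{253478241}{1444}$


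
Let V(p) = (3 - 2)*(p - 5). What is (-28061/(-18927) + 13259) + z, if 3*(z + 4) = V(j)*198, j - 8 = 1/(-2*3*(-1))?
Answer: 254861189/18927 ≈ 13465.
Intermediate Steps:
j = 49/6 (j = 8 + 1/(-2*3*(-1)) = 8 + 1/(-6*(-1)) = 8 + 1/6 = 8 + ⅙ = 49/6 ≈ 8.1667)
V(p) = -5 + p (V(p) = 1*(-5 + p) = -5 + p)
z = 205 (z = -4 + ((-5 + 49/6)*198)/3 = -4 + ((19/6)*198)/3 = -4 + (⅓)*627 = -4 + 209 = 205)
(-28061/(-18927) + 13259) + z = (-28061/(-18927) + 13259) + 205 = (-28061*(-1/18927) + 13259) + 205 = (28061/18927 + 13259) + 205 = 250981154/18927 + 205 = 254861189/18927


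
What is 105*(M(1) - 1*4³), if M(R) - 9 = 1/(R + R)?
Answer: -11445/2 ≈ -5722.5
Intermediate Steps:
M(R) = 9 + 1/(2*R) (M(R) = 9 + 1/(R + R) = 9 + 1/(2*R))
105*(M(1) - 1*4³) = 105*((9 + (½)/1) - 1*4³) = 105*((9 + (½)*1) - 1*64) = 105*((9 + ½) - 64) = 105*(19/2 - 64) = 105*(-109/2) = -11445/2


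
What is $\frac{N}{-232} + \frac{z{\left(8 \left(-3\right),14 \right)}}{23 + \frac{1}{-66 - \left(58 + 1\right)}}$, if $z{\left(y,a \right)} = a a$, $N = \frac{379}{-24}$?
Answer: $\frac{22917541}{2667072} \approx 8.5928$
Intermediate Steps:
$N = - \frac{379}{24}$ ($N = 379 \left(- \frac{1}{24}\right) = - \frac{379}{24} \approx -15.792$)
$z{\left(y,a \right)} = a^{2}$
$\frac{N}{-232} + \frac{z{\left(8 \left(-3\right),14 \right)}}{23 + \frac{1}{-66 - \left(58 + 1\right)}} = - \frac{379}{24 \left(-232\right)} + \frac{14^{2}}{23 + \frac{1}{-66 - \left(58 + 1\right)}} = \left(- \frac{379}{24}\right) \left(- \frac{1}{232}\right) + \frac{196}{23 + \frac{1}{-66 - 59}} = \frac{379}{5568} + \frac{196}{23 + \frac{1}{-66 - 59}} = \frac{379}{5568} + \frac{196}{23 + \frac{1}{-125}} = \frac{379}{5568} + \frac{196}{23 - \frac{1}{125}} = \frac{379}{5568} + \frac{196}{\frac{2874}{125}} = \frac{379}{5568} + 196 \cdot \frac{125}{2874} = \frac{379}{5568} + \frac{12250}{1437} = \frac{22917541}{2667072}$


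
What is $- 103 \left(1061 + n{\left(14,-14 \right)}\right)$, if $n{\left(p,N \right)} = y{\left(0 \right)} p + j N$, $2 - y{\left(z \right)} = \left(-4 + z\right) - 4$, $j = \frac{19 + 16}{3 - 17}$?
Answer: $-127308$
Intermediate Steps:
$j = - \frac{5}{2}$ ($j = \frac{35}{-14} = 35 \left(- \frac{1}{14}\right) = - \frac{5}{2} \approx -2.5$)
$y{\left(z \right)} = 10 - z$ ($y{\left(z \right)} = 2 - \left(\left(-4 + z\right) - 4\right) = 2 - \left(-8 + z\right) = 10 - z$)
$n{\left(p,N \right)} = 10 p - \frac{5 N}{2}$ ($n{\left(p,N \right)} = \left(10 - 0\right) p - \frac{5 N}{2} = \left(10 + 0\right) p - \frac{5 N}{2} = 10 p - \frac{5 N}{2}$)
$- 103 \left(1061 + n{\left(14,-14 \right)}\right) = - 103 \left(1061 + \left(10 \cdot 14 - -35\right)\right) = - 103 \left(1061 + \left(140 + 35\right)\right) = - 103 \left(1061 + 175\right) = \left(-103\right) 1236 = -127308$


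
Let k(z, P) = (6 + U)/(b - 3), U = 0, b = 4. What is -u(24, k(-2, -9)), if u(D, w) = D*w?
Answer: -144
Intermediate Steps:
k(z, P) = 6 (k(z, P) = (6 + 0)/(4 - 3) = 6/1 = 6*1 = 6)
-u(24, k(-2, -9)) = -24*6 = -1*144 = -144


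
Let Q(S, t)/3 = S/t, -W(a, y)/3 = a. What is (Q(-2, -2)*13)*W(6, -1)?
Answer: -702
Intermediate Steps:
W(a, y) = -3*a
Q(S, t) = 3*S/t (Q(S, t) = 3*(S/t) = 3*S/t)
(Q(-2, -2)*13)*W(6, -1) = ((3*(-2)/(-2))*13)*(-3*6) = ((3*(-2)*(-1/2))*13)*(-18) = (3*13)*(-18) = 39*(-18) = -702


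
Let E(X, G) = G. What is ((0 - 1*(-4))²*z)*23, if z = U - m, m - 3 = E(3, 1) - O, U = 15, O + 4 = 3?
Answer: 3680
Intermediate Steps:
O = -1 (O = -4 + 3 = -1)
m = 5 (m = 3 + (1 - 1*(-1)) = 3 + (1 + 1) = 3 + 2 = 5)
z = 10 (z = 15 - 1*5 = 15 - 5 = 10)
((0 - 1*(-4))²*z)*23 = ((0 - 1*(-4))²*10)*23 = ((0 + 4)²*10)*23 = (4²*10)*23 = (16*10)*23 = 160*23 = 3680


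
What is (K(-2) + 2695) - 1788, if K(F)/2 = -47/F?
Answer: 954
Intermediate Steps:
K(F) = -94/F (K(F) = 2*(-47/F) = -94/F)
(K(-2) + 2695) - 1788 = (-94/(-2) + 2695) - 1788 = (-94*(-1/2) + 2695) - 1788 = (47 + 2695) - 1788 = 2742 - 1788 = 954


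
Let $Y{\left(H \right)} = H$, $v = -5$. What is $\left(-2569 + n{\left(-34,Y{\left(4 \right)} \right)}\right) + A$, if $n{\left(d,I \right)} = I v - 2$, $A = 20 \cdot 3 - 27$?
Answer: $-2558$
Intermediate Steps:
$A = 33$ ($A = 60 - 27 = 33$)
$n{\left(d,I \right)} = -2 - 5 I$ ($n{\left(d,I \right)} = I \left(-5\right) - 2 = - 5 I - 2 = -2 - 5 I$)
$\left(-2569 + n{\left(-34,Y{\left(4 \right)} \right)}\right) + A = \left(-2569 - 22\right) + 33 = -2591 + 33 = -2558$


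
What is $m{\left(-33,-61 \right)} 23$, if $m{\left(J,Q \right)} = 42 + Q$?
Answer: $-437$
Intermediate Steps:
$m{\left(-33,-61 \right)} 23 = \left(42 - 61\right) 23 = \left(-19\right) 23 = -437$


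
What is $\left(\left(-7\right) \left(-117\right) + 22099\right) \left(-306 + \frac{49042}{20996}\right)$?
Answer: $- \frac{36529767953}{5249} \approx -6.9594 \cdot 10^{6}$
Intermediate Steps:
$\left(\left(-7\right) \left(-117\right) + 22099\right) \left(-306 + \frac{49042}{20996}\right) = \left(819 + 22099\right) \left(-306 + 49042 \cdot \frac{1}{20996}\right) = 22918 \left(-306 + \frac{24521}{10498}\right) = 22918 \left(- \frac{3187867}{10498}\right) = - \frac{36529767953}{5249}$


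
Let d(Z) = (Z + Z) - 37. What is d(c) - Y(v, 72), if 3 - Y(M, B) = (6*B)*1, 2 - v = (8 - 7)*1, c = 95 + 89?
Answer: 760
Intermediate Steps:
c = 184
v = 1 (v = 2 - (8 - 7) = 2 - 1 = 1)
Y(M, B) = 3 - 6*B
d(Z) = -37 + 2*Z (d(Z) = 2*Z - 37 = -37 + 2*Z)
d(c) - Y(v, 72) = (-37 + 2*184) - (3 - 6*72) = (-37 + 368) - (3 - 432) = 331 - 1*(-429) = 331 + 429 = 760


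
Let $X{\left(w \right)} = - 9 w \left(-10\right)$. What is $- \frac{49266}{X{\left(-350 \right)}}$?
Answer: $\frac{391}{250} \approx 1.564$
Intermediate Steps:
$X{\left(w \right)} = 90 w$
$- \frac{49266}{X{\left(-350 \right)}} = - \frac{49266}{90 \left(-350\right)} = - \frac{49266}{-31500} = \left(-49266\right) \left(- \frac{1}{31500}\right) = \frac{391}{250}$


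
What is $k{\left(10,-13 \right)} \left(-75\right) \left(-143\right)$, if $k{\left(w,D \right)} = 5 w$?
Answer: $536250$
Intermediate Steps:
$k{\left(10,-13 \right)} \left(-75\right) \left(-143\right) = 5 \cdot 10 \left(-75\right) \left(-143\right) = 50 \left(-75\right) \left(-143\right) = \left(-3750\right) \left(-143\right) = 536250$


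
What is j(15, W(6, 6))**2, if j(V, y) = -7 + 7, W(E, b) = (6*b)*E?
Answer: 0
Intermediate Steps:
W(E, b) = 6*E*b
j(V, y) = 0
j(15, W(6, 6))**2 = 0**2 = 0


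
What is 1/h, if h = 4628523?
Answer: 1/4628523 ≈ 2.1605e-7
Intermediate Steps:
1/h = 1/4628523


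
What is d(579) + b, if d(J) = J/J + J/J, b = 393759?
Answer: 393761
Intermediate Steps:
d(J) = 2 (d(J) = 1 + 1 = 2)
d(579) + b = 2 + 393759 = 393761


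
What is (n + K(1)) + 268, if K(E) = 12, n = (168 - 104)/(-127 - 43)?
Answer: 23768/85 ≈ 279.62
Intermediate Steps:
n = -32/85 (n = 64/(-170) = 64*(-1/170) = -32/85 ≈ -0.37647)
(n + K(1)) + 268 = (-32/85 + 12) + 268 = 988/85 + 268 = 23768/85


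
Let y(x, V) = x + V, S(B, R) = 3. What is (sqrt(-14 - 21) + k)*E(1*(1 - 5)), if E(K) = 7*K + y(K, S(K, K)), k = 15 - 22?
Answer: 203 - 29*I*sqrt(35) ≈ 203.0 - 171.57*I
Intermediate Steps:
k = -7
y(x, V) = V + x
E(K) = 3 + 8*K (E(K) = 7*K + (3 + K) = 3 + 8*K)
(sqrt(-14 - 21) + k)*E(1*(1 - 5)) = (sqrt(-14 - 21) - 7)*(3 + 8*(1*(1 - 5))) = (sqrt(-35) - 7)*(3 + 8*(1*(-4))) = (I*sqrt(35) - 7)*(3 + 8*(-4)) = (-7 + I*sqrt(35))*(3 - 32) = (-7 + I*sqrt(35))*(-29) = 203 - 29*I*sqrt(35)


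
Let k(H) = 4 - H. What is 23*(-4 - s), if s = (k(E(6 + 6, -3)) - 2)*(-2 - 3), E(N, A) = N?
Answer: -1242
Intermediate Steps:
s = 50 (s = ((4 - (6 + 6)) - 2)*(-2 - 3) = ((4 - 1*12) - 2)*(-5) = ((4 - 12) - 2)*(-5) = (-8 - 2)*(-5) = -10*(-5) = 50)
23*(-4 - s) = 23*(-4 - 1*50) = 23*(-4 - 50) = 23*(-54) = -1242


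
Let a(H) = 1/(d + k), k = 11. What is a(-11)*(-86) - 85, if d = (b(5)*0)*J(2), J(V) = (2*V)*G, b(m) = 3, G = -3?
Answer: -1021/11 ≈ -92.818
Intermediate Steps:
J(V) = -6*V (J(V) = (2*V)*(-3) = -6*V)
d = 0 (d = (3*0)*(-6*2) = 0*(-12) = 0)
a(H) = 1/11 (a(H) = 1/(0 + 11) = 1/11)
a(-11)*(-86) - 85 = (1/11)*(-86) - 85 = -86/11 - 85 = -1021/11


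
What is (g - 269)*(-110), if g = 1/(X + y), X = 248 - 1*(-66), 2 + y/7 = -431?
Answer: 7308740/247 ≈ 29590.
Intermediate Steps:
y = -3031 (y = -14 + 7*(-431) = -14 - 3017 = -3031)
X = 314 (X = 248 + 66 = 314)
g = -1/2717 (g = 1/(314 - 3031) = 1/(-2717) = -1/2717 ≈ -0.00036805)
(g - 269)*(-110) = (-1/2717 - 269)*(-110) = -730874/2717*(-110) = 7308740/247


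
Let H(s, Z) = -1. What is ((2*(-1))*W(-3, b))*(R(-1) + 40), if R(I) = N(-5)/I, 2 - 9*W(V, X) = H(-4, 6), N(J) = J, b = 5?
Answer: -30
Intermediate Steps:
W(V, X) = ⅓ (W(V, X) = 2/9 - ⅑*(-1) = 2/9 + ⅑ = ⅓)
R(I) = -5/I
((2*(-1))*W(-3, b))*(R(-1) + 40) = ((2*(-1))*(⅓))*(-5/(-1) + 40) = (-2*⅓)*(-5*(-1) + 40) = -2*(5 + 40)/3 = -⅔*45 = -30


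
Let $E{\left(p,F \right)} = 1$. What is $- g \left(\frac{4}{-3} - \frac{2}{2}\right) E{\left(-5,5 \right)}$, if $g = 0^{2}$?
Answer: $0$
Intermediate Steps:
$g = 0$
$- g \left(\frac{4}{-3} - \frac{2}{2}\right) E{\left(-5,5 \right)} = - 0 \left(\frac{4}{-3} - \frac{2}{2}\right) 1 = - 0 \left(4 \left(- \frac{1}{3}\right) - 1\right) 1 = - 0 \left(- \frac{4}{3} - 1\right) 1 = - 0 \left(- \frac{7}{3}\right) 1 = - 0 \cdot 1 = \left(-1\right) 0 = 0$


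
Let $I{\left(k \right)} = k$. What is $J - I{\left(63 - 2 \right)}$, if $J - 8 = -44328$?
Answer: $-44381$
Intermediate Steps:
$J = -44320$ ($J = 8 - 44328 = -44320$)
$J - I{\left(63 - 2 \right)} = -44320 - \left(63 - 2\right) = -44320 - 61 = -44381$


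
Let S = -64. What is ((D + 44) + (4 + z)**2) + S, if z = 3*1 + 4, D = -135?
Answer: -34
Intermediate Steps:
z = 7 (z = 3 + 4 = 7)
((D + 44) + (4 + z)**2) + S = ((-135 + 44) + (4 + 7)**2) - 64 = (-91 + 11**2) - 64 = (-91 + 121) - 64 = 30 - 64 = -34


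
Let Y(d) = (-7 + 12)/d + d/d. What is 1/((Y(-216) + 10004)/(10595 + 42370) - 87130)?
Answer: -2288088/199360675225 ≈ -1.1477e-5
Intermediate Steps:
Y(d) = 1 + 5/d (Y(d) = 5/d + 1 = 1 + 5/d)
1/((Y(-216) + 10004)/(10595 + 42370) - 87130) = 1/(((5 - 216)/(-216) + 10004)/(10595 + 42370) - 87130) = 1/((-1/216*(-211) + 10004)/52965 - 87130) = 1/((211/216 + 10004)*(1/52965) - 87130) = 1/((2161075/216)*(1/52965) - 87130) = 1/(432215/2288088 - 87130) = 1/(-199360675225/2288088) = -2288088/199360675225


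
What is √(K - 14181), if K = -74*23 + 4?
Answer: I*√15879 ≈ 126.01*I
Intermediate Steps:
K = -1698 (K = -1702 + 4 = -1698)
√(K - 14181) = √(-1698 - 14181) = √(-15879) = I*√15879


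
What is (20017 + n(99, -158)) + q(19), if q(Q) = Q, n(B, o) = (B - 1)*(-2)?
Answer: 19840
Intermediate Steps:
n(B, o) = 2 - 2*B (n(B, o) = (-1 + B)*(-2) = 2 - 2*B)
(20017 + n(99, -158)) + q(19) = (20017 + (2 - 2*99)) + 19 = (20017 + (2 - 198)) + 19 = (20017 - 196) + 19 = 19821 + 19 = 19840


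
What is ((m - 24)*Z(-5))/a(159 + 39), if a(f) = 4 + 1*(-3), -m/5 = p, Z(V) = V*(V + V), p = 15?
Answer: -4950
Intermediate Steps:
Z(V) = 2*V² (Z(V) = V*(2*V) = 2*V²)
m = -75 (m = -5*15 = -75)
a(f) = 1 (a(f) = 4 - 3 = 1)
((m - 24)*Z(-5))/a(159 + 39) = ((-75 - 24)*(2*(-5)²))/1 = -198*25*1 = -99*50*1 = -4950*1 = -4950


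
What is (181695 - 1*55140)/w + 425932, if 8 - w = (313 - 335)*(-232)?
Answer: 166955609/392 ≈ 4.2591e+5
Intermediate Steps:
w = -5096 (w = 8 - (313 - 335)*(-232) = 8 - (-22)*(-232) = 8 - 1*5104 = 8 - 5104 = -5096)
(181695 - 1*55140)/w + 425932 = (181695 - 1*55140)/(-5096) + 425932 = (181695 - 55140)*(-1/5096) + 425932 = 126555*(-1/5096) + 425932 = -9735/392 + 425932 = 166955609/392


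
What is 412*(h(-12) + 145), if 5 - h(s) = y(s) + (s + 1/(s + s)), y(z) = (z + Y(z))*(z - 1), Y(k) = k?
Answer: -370697/6 ≈ -61783.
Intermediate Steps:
y(z) = 2*z*(-1 + z) (y(z) = (z + z)*(z - 1) = (2*z)*(-1 + z) = 2*z*(-1 + z))
h(s) = 5 - s - 1/(2*s) - 2*s*(-1 + s) (h(s) = 5 - (2*s*(-1 + s) + (s + 1/(s + s))) = 5 - (2*s*(-1 + s) + (s + 1/(2*s))) = 5 - (s + 1/(2*s) + 2*s*(-1 + s)) = 5 + (-s - 1/(2*s) - 2*s*(-1 + s)) = 5 - s - 1/(2*s) - 2*s*(-1 + s))
412*(h(-12) + 145) = 412*((5 - 12 - 2*(-12)² - ½/(-12)) + 145) = 412*((5 - 12 - 2*144 - ½*(-1/12)) + 145) = 412*((5 - 12 - 288 + 1/24) + 145) = 412*(-7079/24 + 145) = 412*(-3599/24) = -370697/6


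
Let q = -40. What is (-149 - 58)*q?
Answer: 8280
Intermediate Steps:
(-149 - 58)*q = (-149 - 58)*(-40) = -207*(-40) = 8280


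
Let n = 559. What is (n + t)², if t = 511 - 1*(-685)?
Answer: 3080025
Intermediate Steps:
t = 1196 (t = 511 + 685 = 1196)
(n + t)² = (559 + 1196)² = 1755² = 3080025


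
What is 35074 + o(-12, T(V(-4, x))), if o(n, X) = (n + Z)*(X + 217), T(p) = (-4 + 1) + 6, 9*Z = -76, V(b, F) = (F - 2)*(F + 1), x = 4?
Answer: 275186/9 ≈ 30576.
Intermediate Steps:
V(b, F) = (1 + F)*(-2 + F) (V(b, F) = (-2 + F)*(1 + F) = (1 + F)*(-2 + F))
Z = -76/9 (Z = (⅑)*(-76) = -76/9 ≈ -8.4444)
T(p) = 3 (T(p) = -3 + 6 = 3)
o(n, X) = (217 + X)*(-76/9 + n) (o(n, X) = (n - 76/9)*(X + 217) = (-76/9 + n)*(217 + X) = (217 + X)*(-76/9 + n))
35074 + o(-12, T(V(-4, x))) = 35074 + (-16492/9 + 217*(-12) - 76/9*3 + 3*(-12)) = 35074 + (-16492/9 - 2604 - 76/3 - 36) = 35074 - 40480/9 = 275186/9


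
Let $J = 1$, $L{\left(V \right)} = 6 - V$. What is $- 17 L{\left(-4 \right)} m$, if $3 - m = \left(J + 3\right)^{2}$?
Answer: $2210$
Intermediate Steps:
$m = -13$ ($m = 3 - \left(1 + 3\right)^{2} = 3 - 4^{2} = 3 - 16 = -13$)
$- 17 L{\left(-4 \right)} m = - 17 \left(6 - -4\right) \left(-13\right) = - 17 \left(6 + 4\right) \left(-13\right) = \left(-17\right) 10 \left(-13\right) = \left(-170\right) \left(-13\right) = 2210$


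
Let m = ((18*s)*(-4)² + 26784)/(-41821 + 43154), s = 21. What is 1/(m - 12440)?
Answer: -1333/16549688 ≈ -8.0545e-5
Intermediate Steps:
m = 32832/1333 (m = ((18*21)*(-4)² + 26784)/(-41821 + 43154) = (378*16 + 26784)/1333 = (6048 + 26784)*(1/1333) = 32832*(1/1333) = 32832/1333 ≈ 24.630)
1/(m - 12440) = 1/(32832/1333 - 12440) = 1/(-16549688/1333) = -1333/16549688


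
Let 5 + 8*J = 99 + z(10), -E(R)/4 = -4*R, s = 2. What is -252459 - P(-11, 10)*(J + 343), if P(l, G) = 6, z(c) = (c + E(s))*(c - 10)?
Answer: -509175/2 ≈ -2.5459e+5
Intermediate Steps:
E(R) = 16*R (E(R) = -(-16)*R = 16*R)
z(c) = (-10 + c)*(32 + c) (z(c) = (c + 16*2)*(c - 10) = (c + 32)*(-10 + c) = (32 + c)*(-10 + c) = (-10 + c)*(32 + c))
J = 47/4 (J = -5/8 + (99 + (-320 + 10² + 22*10))/8 = -5/8 + (99 + (-320 + 100 + 220))/8 = -5/8 + (99 + 0)/8 = -5/8 + (⅛)*99 = -5/8 + 99/8 = 47/4 ≈ 11.750)
-252459 - P(-11, 10)*(J + 343) = -252459 - 6*(47/4 + 343) = -252459 - 6*1419/4 = -252459 - 1*4257/2 = -252459 - 4257/2 = -509175/2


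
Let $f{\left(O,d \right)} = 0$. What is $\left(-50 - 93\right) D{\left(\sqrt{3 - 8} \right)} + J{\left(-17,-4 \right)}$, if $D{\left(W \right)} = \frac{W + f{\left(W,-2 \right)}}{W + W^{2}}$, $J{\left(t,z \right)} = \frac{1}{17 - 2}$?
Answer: $- \frac{713}{30} + \frac{143 i \sqrt{5}}{6} \approx -23.767 + 53.293 i$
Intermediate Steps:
$J{\left(t,z \right)} = \frac{1}{15}$
$D{\left(W \right)} = \frac{W}{W + W^{2}}$ ($D{\left(W \right)} = \frac{W + 0}{W + W^{2}} = \frac{W}{W + W^{2}}$)
$\left(-50 - 93\right) D{\left(\sqrt{3 - 8} \right)} + J{\left(-17,-4 \right)} = \frac{-50 - 93}{1 + \sqrt{3 - 8}} + \frac{1}{15} = \frac{-50 - 93}{1 + \sqrt{-5}} + \frac{1}{15} = - \frac{143}{1 + i \sqrt{5}} + \frac{1}{15} = \frac{1}{15} - \frac{143}{1 + i \sqrt{5}}$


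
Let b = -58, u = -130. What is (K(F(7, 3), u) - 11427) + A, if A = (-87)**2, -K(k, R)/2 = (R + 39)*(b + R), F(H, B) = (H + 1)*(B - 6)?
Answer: -38074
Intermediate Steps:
F(H, B) = (1 + H)*(-6 + B)
K(k, R) = -2*(-58 + R)*(39 + R) (K(k, R) = -2*(R + 39)*(-58 + R) = -2*(39 + R)*(-58 + R) = -2*(-58 + R)*(39 + R))
A = 7569
(K(F(7, 3), u) - 11427) + A = ((4524 - 2*(-130)**2 + 38*(-130)) - 11427) + 7569 = ((4524 - 2*16900 - 4940) - 11427) + 7569 = ((4524 - 33800 - 4940) - 11427) + 7569 = (-34216 - 11427) + 7569 = -45643 + 7569 = -38074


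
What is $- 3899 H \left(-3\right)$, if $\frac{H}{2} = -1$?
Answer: $-23394$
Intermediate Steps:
$H = -2$ ($H = 2 \left(-1\right) = -2$)
$- 3899 H \left(-3\right) = - 3899 \left(\left(-2\right) \left(-3\right)\right) = \left(-3899\right) 6 = -23394$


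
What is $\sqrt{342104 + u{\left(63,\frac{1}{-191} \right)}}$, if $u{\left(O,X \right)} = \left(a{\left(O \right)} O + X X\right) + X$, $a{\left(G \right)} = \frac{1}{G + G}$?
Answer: $\frac{\sqrt{49921256298}}{382} \approx 584.9$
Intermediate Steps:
$a{\left(G \right)} = \frac{1}{2 G}$
$u{\left(O,X \right)} = \frac{1}{2} + X + X^{2}$ ($u{\left(O,X \right)} = \left(\frac{1}{2 O} O + X X\right) + X = \left(\frac{1}{2} + X^{2}\right) + X = \frac{1}{2} + X + X^{2}$)
$\sqrt{342104 + u{\left(63,\frac{1}{-191} \right)}} = \sqrt{342104 + \left(\frac{1}{2} + \frac{1}{-191} + \left(\frac{1}{-191}\right)^{2}\right)} = \sqrt{342104 + \left(\frac{1}{2} - \frac{1}{191} + \left(- \frac{1}{191}\right)^{2}\right)} = \sqrt{342104 + \left(\frac{1}{2} - \frac{1}{191} + \frac{1}{36481}\right)} = \sqrt{342104 + \frac{36101}{72962}} = \sqrt{\frac{24960628149}{72962}} = \frac{\sqrt{49921256298}}{382}$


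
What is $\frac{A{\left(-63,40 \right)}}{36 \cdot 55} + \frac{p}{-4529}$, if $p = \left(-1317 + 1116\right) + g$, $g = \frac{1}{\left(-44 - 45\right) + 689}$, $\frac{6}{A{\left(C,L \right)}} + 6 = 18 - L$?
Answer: $\frac{220559}{4981900} \approx 0.044272$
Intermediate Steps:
$A{\left(C,L \right)} = \frac{6}{12 - L}$ ($A{\left(C,L \right)} = \frac{6}{-6 - \left(-18 + L\right)} = \frac{6}{12 - L}$)
$g = \frac{1}{600}$ ($g = \frac{1}{-89 + 689} = \frac{1}{600} \approx 0.0016667$)
$p = - \frac{120599}{600}$ ($p = \left(-1317 + 1116\right) + \frac{1}{600} = -201 + \frac{1}{600} = - \frac{120599}{600} \approx -201.0$)
$\frac{A{\left(-63,40 \right)}}{36 \cdot 55} + \frac{p}{-4529} = \frac{\left(-6\right) \frac{1}{-12 + 40}}{36 \cdot 55} - \frac{120599}{600 \left(-4529\right)} = \frac{\left(-6\right) \frac{1}{28}}{1980} - - \frac{120599}{2717400} = \left(-6\right) \frac{1}{28} \cdot \frac{1}{1980} + \frac{120599}{2717400} = \left(- \frac{3}{14}\right) \frac{1}{1980} + \frac{120599}{2717400} = - \frac{1}{9240} + \frac{120599}{2717400} = \frac{220559}{4981900}$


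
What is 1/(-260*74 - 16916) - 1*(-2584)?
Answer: 93427103/36156 ≈ 2584.0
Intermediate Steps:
1/(-260*74 - 16916) - 1*(-2584) = 1/(-19240 - 16916) + 2584 = 1/(-36156) + 2584 = -1/36156 + 2584 = 93427103/36156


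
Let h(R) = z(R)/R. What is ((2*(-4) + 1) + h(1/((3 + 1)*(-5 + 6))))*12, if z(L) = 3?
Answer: 60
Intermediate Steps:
h(R) = 3/R
((2*(-4) + 1) + h(1/((3 + 1)*(-5 + 6))))*12 = ((2*(-4) + 1) + 3/(1/((3 + 1)*(-5 + 6))))*12 = ((-8 + 1) + 3/(1/(4*1)))*12 = (-7 + 3/(1/4))*12 = (-7 + 3/(¼))*12 = (-7 + 3*4)*12 = (-7 + 12)*12 = 5*12 = 60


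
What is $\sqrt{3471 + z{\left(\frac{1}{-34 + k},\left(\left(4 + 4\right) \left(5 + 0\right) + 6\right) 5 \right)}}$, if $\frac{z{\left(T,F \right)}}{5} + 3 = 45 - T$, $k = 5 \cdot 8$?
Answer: $\frac{\sqrt{132486}}{6} \approx 60.664$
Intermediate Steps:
$k = 40$
$z{\left(T,F \right)} = 210 - 5 T$ ($z{\left(T,F \right)} = -15 + 5 \left(45 - T\right) = -15 - \left(-225 + 5 T\right) = 210 - 5 T$)
$\sqrt{3471 + z{\left(\frac{1}{-34 + k},\left(\left(4 + 4\right) \left(5 + 0\right) + 6\right) 5 \right)}} = \sqrt{3471 + \left(210 - \frac{5}{-34 + 40}\right)} = \sqrt{3471 + \left(210 - \frac{5}{6}\right)} = \sqrt{3471 + \frac{1255}{6}} = \sqrt{\frac{22081}{6}} = \frac{\sqrt{132486}}{6}$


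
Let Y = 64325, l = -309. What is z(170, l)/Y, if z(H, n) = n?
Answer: -309/64325 ≈ -0.0048037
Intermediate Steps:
z(170, l)/Y = -309/64325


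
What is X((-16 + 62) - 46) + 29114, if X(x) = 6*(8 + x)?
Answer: 29162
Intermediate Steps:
X(x) = 48 + 6*x
X((-16 + 62) - 46) + 29114 = (48 + 6*((-16 + 62) - 46)) + 29114 = (48 + 6*(46 - 46)) + 29114 = (48 + 6*0) + 29114 = (48 + 0) + 29114 = 48 + 29114 = 29162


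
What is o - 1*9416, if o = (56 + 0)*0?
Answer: -9416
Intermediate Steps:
o = 0 (o = 56*0 = 0)
o - 1*9416 = 0 - 1*9416 = 0 - 9416 = -9416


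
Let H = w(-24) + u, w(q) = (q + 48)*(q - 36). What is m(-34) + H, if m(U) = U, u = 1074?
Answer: -400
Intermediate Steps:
w(q) = (-36 + q)*(48 + q) (w(q) = (48 + q)*(-36 + q) = (-36 + q)*(48 + q))
H = -366 (H = (-1728 + (-24)**2 + 12*(-24)) + 1074 = (-1728 + 576 - 288) + 1074 = -1440 + 1074 = -366)
m(-34) + H = -34 - 366 = -400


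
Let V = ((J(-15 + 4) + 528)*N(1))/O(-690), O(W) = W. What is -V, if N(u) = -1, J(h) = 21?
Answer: -183/230 ≈ -0.79565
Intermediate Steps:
V = 183/230 (V = ((21 + 528)*(-1))/(-690) = (549*(-1))*(-1/690) = -549*(-1/690) = 183/230 ≈ 0.79565)
-V = -1*183/230 = -183/230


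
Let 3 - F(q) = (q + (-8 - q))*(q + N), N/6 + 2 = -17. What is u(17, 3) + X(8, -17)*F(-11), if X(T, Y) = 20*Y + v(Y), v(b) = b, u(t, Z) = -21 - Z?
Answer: 355905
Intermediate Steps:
N = -114 (N = -12 + 6*(-17) = -12 - 102 = -114)
X(T, Y) = 21*Y (X(T, Y) = 20*Y + Y = 21*Y)
F(q) = -909 + 8*q (F(q) = 3 - (q + (-8 - q))*(q - 114) = 3 - (-8)*(-114 + q) = 3 - (912 - 8*q) = 3 + (-912 + 8*q) = -909 + 8*q)
u(17, 3) + X(8, -17)*F(-11) = (-21 - 1*3) + (21*(-17))*(-909 + 8*(-11)) = (-21 - 3) - 357*(-909 - 88) = -24 - 357*(-997) = -24 + 355929 = 355905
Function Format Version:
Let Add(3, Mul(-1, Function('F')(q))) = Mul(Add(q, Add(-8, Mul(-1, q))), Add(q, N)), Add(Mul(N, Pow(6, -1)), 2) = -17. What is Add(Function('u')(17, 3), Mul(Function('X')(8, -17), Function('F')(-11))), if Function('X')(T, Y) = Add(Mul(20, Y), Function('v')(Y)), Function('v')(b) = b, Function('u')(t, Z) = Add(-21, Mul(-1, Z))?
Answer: 355905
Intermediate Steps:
N = -114 (N = Add(-12, Mul(6, -17)) = Add(-12, -102) = -114)
Function('X')(T, Y) = Mul(21, Y) (Function('X')(T, Y) = Add(Mul(20, Y), Y) = Mul(21, Y))
Function('F')(q) = Add(-909, Mul(8, q)) (Function('F')(q) = Add(3, Mul(-1, Mul(Add(q, Add(-8, Mul(-1, q))), Add(q, -114)))) = Add(3, Mul(-1, Mul(-8, Add(-114, q)))) = Add(3, Mul(-1, Add(912, Mul(-8, q)))) = Add(3, Add(-912, Mul(8, q))) = Add(-909, Mul(8, q)))
Add(Function('u')(17, 3), Mul(Function('X')(8, -17), Function('F')(-11))) = Add(Add(-21, Mul(-1, 3)), Mul(Mul(21, -17), Add(-909, Mul(8, -11)))) = Add(Add(-21, -3), Mul(-357, Add(-909, -88))) = Add(-24, Mul(-357, -997)) = Add(-24, 355929) = 355905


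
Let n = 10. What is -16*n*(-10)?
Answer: 1600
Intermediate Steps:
-16*n*(-10) = -16*10*(-10) = -160*(-10) = 1600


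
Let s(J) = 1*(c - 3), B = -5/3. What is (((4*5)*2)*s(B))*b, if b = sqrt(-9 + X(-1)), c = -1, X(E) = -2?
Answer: -160*I*sqrt(11) ≈ -530.66*I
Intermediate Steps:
B = -5/3 (B = -5*1/3 = -5/3 ≈ -1.6667)
s(J) = -4 (s(J) = 1*(-1 - 3) = 1*(-4) = -4)
b = I*sqrt(11) (b = sqrt(-9 - 2) = sqrt(-11) = I*sqrt(11) ≈ 3.3166*I)
(((4*5)*2)*s(B))*b = (((4*5)*2)*(-4))*(I*sqrt(11)) = ((20*2)*(-4))*(I*sqrt(11)) = (40*(-4))*(I*sqrt(11)) = -160*I*sqrt(11)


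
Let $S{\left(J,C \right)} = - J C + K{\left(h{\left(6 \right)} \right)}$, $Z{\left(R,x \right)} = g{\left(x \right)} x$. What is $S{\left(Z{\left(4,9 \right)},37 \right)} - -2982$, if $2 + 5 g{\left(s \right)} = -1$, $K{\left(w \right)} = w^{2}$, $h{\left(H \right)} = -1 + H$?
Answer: $\frac{16034}{5} \approx 3206.8$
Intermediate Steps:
$g{\left(s \right)} = - \frac{3}{5}$ ($g{\left(s \right)} = - \frac{2}{5} + \frac{1}{5} \left(-1\right) = - \frac{2}{5} - \frac{1}{5} = - \frac{3}{5}$)
$Z{\left(R,x \right)} = - \frac{3 x}{5}$
$S{\left(J,C \right)} = 25 - C J$ ($S{\left(J,C \right)} = - J C + \left(-1 + 6\right)^{2} = - C J + 5^{2} = - C J + 25 = 25 - C J$)
$S{\left(Z{\left(4,9 \right)},37 \right)} - -2982 = \left(25 - 37 \left(\left(- \frac{3}{5}\right) 9\right)\right) - -2982 = \left(25 - 37 \left(- \frac{27}{5}\right)\right) + 2982 = \left(25 + \frac{999}{5}\right) + 2982 = \frac{1124}{5} + 2982 = \frac{16034}{5}$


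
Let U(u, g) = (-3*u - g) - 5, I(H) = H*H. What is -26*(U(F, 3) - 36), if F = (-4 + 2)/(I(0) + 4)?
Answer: 1105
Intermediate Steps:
I(H) = H²
F = -½ (F = (-4 + 2)/(0² + 4) = -2/(0 + 4) = -2/4 = -2*¼ = -½ ≈ -0.50000)
U(u, g) = -5 - g - 3*u (U(u, g) = (-g - 3*u) - 5 = -5 - g - 3*u)
-26*(U(F, 3) - 36) = -26*((-5 - 1*3 - 3*(-½)) - 36) = -26*((-5 - 3 + 3/2) - 36) = -26*(-13/2 - 36) = -26*(-85/2) = 1105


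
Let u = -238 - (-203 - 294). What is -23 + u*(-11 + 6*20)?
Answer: 28208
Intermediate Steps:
u = 259 (u = -238 - 1*(-497) = -238 + 497 = 259)
-23 + u*(-11 + 6*20) = -23 + 259*(-11 + 6*20) = -23 + 259*(-11 + 120) = -23 + 259*109 = -23 + 28231 = 28208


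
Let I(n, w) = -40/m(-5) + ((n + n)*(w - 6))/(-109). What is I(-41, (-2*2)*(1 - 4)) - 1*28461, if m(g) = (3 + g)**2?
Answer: -3102847/109 ≈ -28467.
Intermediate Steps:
I(n, w) = -10 - 2*n*(-6 + w)/109 (I(n, w) = -40/(3 - 5)**2 + ((n + n)*(w - 6))/(-109) = -40/((-2)**2) + ((2*n)*(-6 + w))*(-1/109) = -40/4 + (2*n*(-6 + w))*(-1/109) = -40*1/4 - 2*n*(-6 + w)/109 = -10 - 2*n*(-6 + w)/109)
I(-41, (-2*2)*(1 - 4)) - 1*28461 = (-10 + (12/109)*(-41) - 2/109*(-41)*(-2*2)*(1 - 4)) - 1*28461 = (-10 - 492/109 - 2/109*(-41)*(-4*(-3))) - 28461 = (-10 - 492/109 - 2/109*(-41)*12) - 28461 = (-10 - 492/109 + 984/109) - 28461 = -598/109 - 28461 = -3102847/109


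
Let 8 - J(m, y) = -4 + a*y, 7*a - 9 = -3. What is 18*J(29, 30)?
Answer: -1728/7 ≈ -246.86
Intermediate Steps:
a = 6/7 (a = 9/7 + (⅐)*(-3) = 9/7 - 3/7 = 6/7 ≈ 0.85714)
J(m, y) = 12 - 6*y/7 (J(m, y) = 8 - (-4 + 6*y/7) = 8 + (4 - 6*y/7) = 12 - 6*y/7)
18*J(29, 30) = 18*(12 - 6/7*30) = 18*(12 - 180/7) = 18*(-96/7) = -1728/7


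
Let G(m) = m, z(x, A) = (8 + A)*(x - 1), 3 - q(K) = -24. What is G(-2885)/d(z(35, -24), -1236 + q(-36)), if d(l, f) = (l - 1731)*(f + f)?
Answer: -577/1100190 ≈ -0.00052445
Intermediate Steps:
q(K) = 27 (q(K) = 3 - 1*(-24) = 3 + 24 = 27)
z(x, A) = (-1 + x)*(8 + A) (z(x, A) = (8 + A)*(-1 + x) = (-1 + x)*(8 + A))
d(l, f) = 2*f*(-1731 + l) (d(l, f) = (-1731 + l)*(2*f) = 2*f*(-1731 + l))
G(-2885)/d(z(35, -24), -1236 + q(-36)) = -2885*1/(2*(-1731 + (-8 - 1*(-24) + 8*35 - 24*35))*(-1236 + 27)) = -2885*(-1/(2418*(-1731 + (-8 + 24 + 280 - 840)))) = -2885*(-1/(2418*(-1731 - 544))) = -2885/(2*(-1209)*(-2275)) = -2885/5500950 = -2885*1/5500950 = -577/1100190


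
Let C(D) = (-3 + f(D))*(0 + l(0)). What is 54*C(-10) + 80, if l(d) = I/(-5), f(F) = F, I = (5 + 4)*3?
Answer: 19354/5 ≈ 3870.8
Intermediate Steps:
I = 27 (I = 9*3 = 27)
l(d) = -27/5 (l(d) = 27/(-5) = 27*(-⅕) = -27/5)
C(D) = 81/5 - 27*D/5 (C(D) = (-3 + D)*(0 - 27/5) = (-3 + D)*(-27/5) = 81/5 - 27*D/5)
54*C(-10) + 80 = 54*(81/5 - 27/5*(-10)) + 80 = 54*(81/5 + 54) + 80 = 54*(351/5) + 80 = 18954/5 + 80 = 19354/5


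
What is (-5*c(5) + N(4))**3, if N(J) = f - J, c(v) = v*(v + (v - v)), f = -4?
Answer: -2352637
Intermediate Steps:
c(v) = v**2 (c(v) = v*(v + 0) = v*v = v**2)
N(J) = -4 - J
(-5*c(5) + N(4))**3 = (-5*5**2 + (-4 - 1*4))**3 = (-5*25 + (-4 - 4))**3 = (-125 - 8)**3 = (-133)**3 = -2352637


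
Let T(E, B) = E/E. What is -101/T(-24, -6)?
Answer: -101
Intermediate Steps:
T(E, B) = 1
-101/T(-24, -6) = -101/1 = -101*1 = -101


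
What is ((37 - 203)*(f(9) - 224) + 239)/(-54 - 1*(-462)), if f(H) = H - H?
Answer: 37423/408 ≈ 91.723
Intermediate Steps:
f(H) = 0
((37 - 203)*(f(9) - 224) + 239)/(-54 - 1*(-462)) = ((37 - 203)*(0 - 224) + 239)/(-54 - 1*(-462)) = (-166*(-224) + 239)/(-54 + 462) = (37184 + 239)/408 = 37423*(1/408) = 37423/408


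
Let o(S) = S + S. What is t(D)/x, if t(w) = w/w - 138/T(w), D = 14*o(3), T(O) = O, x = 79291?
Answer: -9/1110074 ≈ -8.1076e-6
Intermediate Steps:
o(S) = 2*S
D = 84 (D = 14*(2*3) = 14*6 = 84)
t(w) = 1 - 138/w (t(w) = w/w - 138/w = 1 - 138/w)
t(D)/x = ((-138 + 84)/84)/79291 = ((1/84)*(-54))*(1/79291) = -9/14*1/79291 = -9/1110074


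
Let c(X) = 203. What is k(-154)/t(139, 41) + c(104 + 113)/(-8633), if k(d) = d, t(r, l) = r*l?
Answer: -2486379/49199467 ≈ -0.050537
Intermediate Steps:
t(r, l) = l*r
k(-154)/t(139, 41) + c(104 + 113)/(-8633) = -154/(41*139) + 203/(-8633) = -154/5699 + 203*(-1/8633) = -154*1/5699 - 203/8633 = -154/5699 - 203/8633 = -2486379/49199467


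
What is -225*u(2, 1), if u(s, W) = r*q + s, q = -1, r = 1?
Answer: -225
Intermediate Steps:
u(s, W) = -1 + s (u(s, W) = 1*(-1) + s = -1 + s)
-225*u(2, 1) = -225*(-1 + 2) = -225*1 = -225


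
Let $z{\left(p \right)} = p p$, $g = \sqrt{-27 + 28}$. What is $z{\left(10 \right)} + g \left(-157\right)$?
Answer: $-57$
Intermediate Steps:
$g = 1$ ($g = \sqrt{1} = 1$)
$z{\left(p \right)} = p^{2}$
$z{\left(10 \right)} + g \left(-157\right) = 10^{2} + 1 \left(-157\right) = 100 - 157 = -57$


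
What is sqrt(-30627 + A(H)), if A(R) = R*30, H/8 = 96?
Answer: 3*I*sqrt(843) ≈ 87.103*I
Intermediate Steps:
H = 768 (H = 8*96 = 768)
A(R) = 30*R
sqrt(-30627 + A(H)) = sqrt(-30627 + 30*768) = sqrt(-30627 + 23040) = sqrt(-7587) = 3*I*sqrt(843)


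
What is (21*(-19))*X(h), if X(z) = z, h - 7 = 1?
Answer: -3192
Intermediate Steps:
h = 8 (h = 7 + 1 = 8)
(21*(-19))*X(h) = (21*(-19))*8 = -399*8 = -3192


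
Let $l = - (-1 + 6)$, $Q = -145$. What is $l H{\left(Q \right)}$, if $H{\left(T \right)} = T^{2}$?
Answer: $-105125$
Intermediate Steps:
$l = -5$ ($l = \left(-1\right) 5 = -5$)
$l H{\left(Q \right)} = - 5 \left(-145\right)^{2} = \left(-5\right) 21025 = -105125$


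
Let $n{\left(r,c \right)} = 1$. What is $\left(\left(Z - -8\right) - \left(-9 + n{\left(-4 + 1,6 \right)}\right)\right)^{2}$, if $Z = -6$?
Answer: $100$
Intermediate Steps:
$\left(\left(Z - -8\right) - \left(-9 + n{\left(-4 + 1,6 \right)}\right)\right)^{2} = \left(\left(-6 - -8\right) + \left(\left(-1 - 1\right) + 10\right)\right)^{2} = \left(\left(-6 + 8\right) + \left(\left(-1 - 1\right) + 10\right)\right)^{2} = \left(2 + \left(-2 + 10\right)\right)^{2} = \left(2 + 8\right)^{2} = 10^{2} = 100$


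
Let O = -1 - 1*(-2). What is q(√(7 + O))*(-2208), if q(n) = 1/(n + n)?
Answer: -276*√2 ≈ -390.32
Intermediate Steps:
O = 1 (O = -1 + 2 = 1)
q(n) = 1/(2*n)
q(√(7 + O))*(-2208) = (1/(2*(√(7 + 1))))*(-2208) = (1/(2*(√8)))*(-2208) = (1/(2*((2*√2))))*(-2208) = ((√2/4)/2)*(-2208) = (√2/8)*(-2208) = -276*√2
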